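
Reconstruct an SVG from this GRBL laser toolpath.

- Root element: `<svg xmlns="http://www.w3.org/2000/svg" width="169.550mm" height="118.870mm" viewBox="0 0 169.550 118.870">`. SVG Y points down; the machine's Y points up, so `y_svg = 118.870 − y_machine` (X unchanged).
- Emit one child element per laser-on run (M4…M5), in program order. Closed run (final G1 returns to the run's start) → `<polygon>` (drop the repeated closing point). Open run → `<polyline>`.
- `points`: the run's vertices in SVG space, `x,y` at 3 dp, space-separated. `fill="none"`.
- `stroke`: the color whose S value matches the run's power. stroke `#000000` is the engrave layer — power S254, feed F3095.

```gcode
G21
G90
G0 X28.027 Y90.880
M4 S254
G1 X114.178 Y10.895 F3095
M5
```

y_svg = 118.870 − y_m. Every run uses S254, so all elements get stroke `#000000` (engrave).

[1] open run; points: 28.027,27.990 114.178,107.975

<svg xmlns="http://www.w3.org/2000/svg" width="169.550mm" height="118.870mm" viewBox="0 0 169.550 118.870">
  <polyline points="28.027,27.990 114.178,107.975" fill="none" stroke="#000000"/>
</svg>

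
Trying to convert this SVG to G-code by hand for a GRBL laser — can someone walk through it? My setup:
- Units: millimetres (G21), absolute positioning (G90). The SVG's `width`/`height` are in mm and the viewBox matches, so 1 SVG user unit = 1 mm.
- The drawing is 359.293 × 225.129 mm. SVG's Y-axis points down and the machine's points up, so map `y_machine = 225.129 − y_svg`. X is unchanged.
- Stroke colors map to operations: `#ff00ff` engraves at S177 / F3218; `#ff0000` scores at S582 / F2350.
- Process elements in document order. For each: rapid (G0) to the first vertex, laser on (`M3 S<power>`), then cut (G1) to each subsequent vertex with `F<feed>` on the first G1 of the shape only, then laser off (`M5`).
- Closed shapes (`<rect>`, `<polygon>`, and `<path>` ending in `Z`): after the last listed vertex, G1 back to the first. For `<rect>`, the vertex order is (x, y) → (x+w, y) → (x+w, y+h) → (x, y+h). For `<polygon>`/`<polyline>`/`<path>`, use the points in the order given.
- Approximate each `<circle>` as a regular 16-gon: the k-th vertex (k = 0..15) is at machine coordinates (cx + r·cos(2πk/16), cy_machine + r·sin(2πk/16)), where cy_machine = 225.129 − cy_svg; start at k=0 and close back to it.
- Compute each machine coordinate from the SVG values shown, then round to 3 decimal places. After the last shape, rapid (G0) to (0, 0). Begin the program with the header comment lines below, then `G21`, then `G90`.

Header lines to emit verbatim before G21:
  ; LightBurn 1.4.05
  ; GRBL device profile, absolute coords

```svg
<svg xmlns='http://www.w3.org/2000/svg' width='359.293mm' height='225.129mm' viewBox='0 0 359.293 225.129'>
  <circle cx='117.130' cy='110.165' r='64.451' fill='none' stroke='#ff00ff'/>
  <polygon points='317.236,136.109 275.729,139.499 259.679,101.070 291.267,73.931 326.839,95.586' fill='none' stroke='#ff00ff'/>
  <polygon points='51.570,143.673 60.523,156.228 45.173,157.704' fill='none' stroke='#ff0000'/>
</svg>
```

viewBox `0 0 359.293 225.129` with mm width/height → 1 unit = 1 mm. Flip: y_m = 225.129 − y_svg.

**Shape 1** — `<circle>` circle, stroke `#ff00ff` → engrave (S177, F3218). Machine vertices: (181.581,114.964) → (176.675,139.628) → (162.704,160.538) → (141.794,174.509) → (117.130,179.415) → (92.466,174.509) → (71.556,160.538) → (57.585,139.628) → (52.679,114.964) → (57.585,90.300) → (71.556,69.390) → (92.466,55.419) → (117.130,50.513) → (141.794,55.419) → (162.704,69.390) → (176.675,90.300) → (181.581,114.964). Closed: final G1 returns to the first vertex.

**Shape 2** — `<polygon>` regular polygon, stroke `#ff00ff` → engrave (S177, F3218). Machine vertices: (317.236,89.020) → (275.729,85.630) → (259.679,124.059) → (291.267,151.198) → (326.839,129.543) → (317.236,89.020). Closed: final G1 returns to the first vertex.

**Shape 3** — `<polygon>` regular polygon, stroke `#ff0000` → score (S582, F2350). Machine vertices: (51.570,81.456) → (60.523,68.901) → (45.173,67.425) → (51.570,81.456). Closed: final G1 returns to the first vertex.

; LightBurn 1.4.05
; GRBL device profile, absolute coords
G21
G90
G0 X181.581 Y114.964
M3 S177
G1 X176.675 Y139.628 F3218
G1 X162.704 Y160.538
G1 X141.794 Y174.509
G1 X117.130 Y179.415
G1 X92.466 Y174.509
G1 X71.556 Y160.538
G1 X57.585 Y139.628
G1 X52.679 Y114.964
G1 X57.585 Y90.300
G1 X71.556 Y69.390
G1 X92.466 Y55.419
G1 X117.130 Y50.513
G1 X141.794 Y55.419
G1 X162.704 Y69.390
G1 X176.675 Y90.300
G1 X181.581 Y114.964
M5
G0 X317.236 Y89.020
M3 S177
G1 X275.729 Y85.630 F3218
G1 X259.679 Y124.059
G1 X291.267 Y151.198
G1 X326.839 Y129.543
G1 X317.236 Y89.020
M5
G0 X51.570 Y81.456
M3 S582
G1 X60.523 Y68.901 F2350
G1 X45.173 Y67.425
G1 X51.570 Y81.456
M5
G0 X0.000 Y0.000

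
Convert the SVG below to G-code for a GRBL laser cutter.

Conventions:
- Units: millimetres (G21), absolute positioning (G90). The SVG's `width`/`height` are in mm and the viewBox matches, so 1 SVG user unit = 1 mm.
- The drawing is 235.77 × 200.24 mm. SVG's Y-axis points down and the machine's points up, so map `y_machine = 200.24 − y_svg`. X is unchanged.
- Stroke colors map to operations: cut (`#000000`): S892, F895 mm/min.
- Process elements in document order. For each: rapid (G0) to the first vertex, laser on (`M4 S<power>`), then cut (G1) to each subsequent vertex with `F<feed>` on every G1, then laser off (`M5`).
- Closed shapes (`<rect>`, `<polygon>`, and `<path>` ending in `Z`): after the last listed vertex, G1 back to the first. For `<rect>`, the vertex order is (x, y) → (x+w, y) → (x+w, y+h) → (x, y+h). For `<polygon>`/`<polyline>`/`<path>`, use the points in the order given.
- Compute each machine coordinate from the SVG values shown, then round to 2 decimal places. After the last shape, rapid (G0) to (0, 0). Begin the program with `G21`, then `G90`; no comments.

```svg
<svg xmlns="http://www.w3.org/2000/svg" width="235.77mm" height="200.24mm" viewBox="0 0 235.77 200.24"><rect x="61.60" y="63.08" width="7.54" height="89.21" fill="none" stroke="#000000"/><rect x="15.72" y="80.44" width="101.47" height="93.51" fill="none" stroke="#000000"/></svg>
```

G21
G90
G0 X61.60 Y137.16
M4 S892
G1 X69.14 Y137.16 F895
G1 X69.14 Y47.95 F895
G1 X61.60 Y47.95 F895
G1 X61.60 Y137.16 F895
M5
G0 X15.72 Y119.80
M4 S892
G1 X117.19 Y119.80 F895
G1 X117.19 Y26.29 F895
G1 X15.72 Y26.29 F895
G1 X15.72 Y119.80 F895
M5
G0 X0.00 Y0.00

viewBox `0 0 235.77 200.24` with mm width/height → 1 unit = 1 mm. Flip: y_m = 200.24 − y_svg.

**Shape 1** — `<rect>` rectangle, stroke `#000000` → cut (S892, F895). Machine vertices: (61.60,137.16) → (69.14,137.16) → (69.14,47.95) → (61.60,47.95) → (61.60,137.16). Closed: final G1 returns to the first vertex.

**Shape 2** — `<rect>` rectangle, stroke `#000000` → cut (S892, F895). Machine vertices: (15.72,119.80) → (117.19,119.80) → (117.19,26.29) → (15.72,26.29) → (15.72,119.80). Closed: final G1 returns to the first vertex.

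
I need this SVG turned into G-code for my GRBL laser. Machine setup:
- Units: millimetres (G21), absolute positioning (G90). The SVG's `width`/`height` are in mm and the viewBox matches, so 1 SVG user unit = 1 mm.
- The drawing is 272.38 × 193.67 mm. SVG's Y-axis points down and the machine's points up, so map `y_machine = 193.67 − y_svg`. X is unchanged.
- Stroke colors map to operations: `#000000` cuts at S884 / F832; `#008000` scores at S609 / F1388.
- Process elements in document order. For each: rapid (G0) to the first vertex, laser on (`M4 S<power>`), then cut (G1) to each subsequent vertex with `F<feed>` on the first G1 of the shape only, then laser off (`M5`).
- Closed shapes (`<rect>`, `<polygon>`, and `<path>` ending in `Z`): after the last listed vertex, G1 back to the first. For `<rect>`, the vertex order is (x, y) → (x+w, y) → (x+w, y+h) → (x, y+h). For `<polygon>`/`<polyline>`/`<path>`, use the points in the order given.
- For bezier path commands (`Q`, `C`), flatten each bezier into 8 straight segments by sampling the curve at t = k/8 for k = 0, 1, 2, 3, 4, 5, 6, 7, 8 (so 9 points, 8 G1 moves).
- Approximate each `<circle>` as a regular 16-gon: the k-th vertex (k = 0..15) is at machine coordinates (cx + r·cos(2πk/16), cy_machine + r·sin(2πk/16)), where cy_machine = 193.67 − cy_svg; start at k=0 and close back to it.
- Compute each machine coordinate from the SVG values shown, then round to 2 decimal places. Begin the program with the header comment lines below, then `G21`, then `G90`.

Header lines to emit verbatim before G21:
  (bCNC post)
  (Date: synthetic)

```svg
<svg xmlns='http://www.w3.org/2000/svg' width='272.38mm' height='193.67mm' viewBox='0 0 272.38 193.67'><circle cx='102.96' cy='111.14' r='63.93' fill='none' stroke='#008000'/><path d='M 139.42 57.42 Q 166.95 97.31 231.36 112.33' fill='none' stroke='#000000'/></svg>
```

(bCNC post)
(Date: synthetic)
G21
G90
G0 X166.89 Y82.53
M4 S609
G1 X162.02 Y106.99 F1388
G1 X148.17 Y127.74
G1 X127.42 Y141.59
G1 X102.96 Y146.46
G1 X78.50 Y141.59
G1 X57.75 Y127.74
G1 X43.90 Y106.99
G1 X39.03 Y82.53
G1 X43.90 Y58.07
G1 X57.75 Y37.32
G1 X78.50 Y23.47
G1 X102.96 Y18.60
G1 X127.42 Y23.47
G1 X148.17 Y37.32
G1 X162.02 Y58.07
G1 X166.89 Y82.53
M5
G0 X139.42 Y136.25
M4 S884
G1 X146.88 Y126.67 F832
G1 X155.49 Y117.86
G1 X165.25 Y109.83
G1 X176.17 Y102.58
G1 X188.24 Y96.10
G1 X201.46 Y90.40
G1 X215.83 Y85.48
G1 X231.36 Y81.34
M5

viewBox `0 0 272.38 193.67` with mm width/height → 1 unit = 1 mm. Flip: y_m = 193.67 − y_svg.

**Shape 1** — `<circle>` circle, stroke `#008000` → score (S609, F1388). Machine vertices: (166.89,82.53) → (162.02,106.99) → (148.17,127.74) → (127.42,141.59) → (102.96,146.46) → (78.50,141.59) → (57.75,127.74) → (43.90,106.99) → (39.03,82.53) → (43.90,58.07) → (57.75,37.32) → (78.50,23.47) → (102.96,18.60) → (127.42,23.47) → (148.17,37.32) → (162.02,58.07) → (166.89,82.53). Closed: final G1 returns to the first vertex.

**Shape 2** — `<path>` quadratic bezier, stroke `#000000` → cut (S884, F832). Control points (SVG): P0=(139.42,57.42), P1=(166.95,97.31), P2=(231.36,112.33); sampled at t=k/8. Machine vertices: (139.42,136.25) → (146.88,126.67) → (155.49,117.86) → (165.25,109.83) → (176.17,102.58) → (188.24,96.10) → (201.46,90.40) → (215.83,85.48) → (231.36,81.34). Open path.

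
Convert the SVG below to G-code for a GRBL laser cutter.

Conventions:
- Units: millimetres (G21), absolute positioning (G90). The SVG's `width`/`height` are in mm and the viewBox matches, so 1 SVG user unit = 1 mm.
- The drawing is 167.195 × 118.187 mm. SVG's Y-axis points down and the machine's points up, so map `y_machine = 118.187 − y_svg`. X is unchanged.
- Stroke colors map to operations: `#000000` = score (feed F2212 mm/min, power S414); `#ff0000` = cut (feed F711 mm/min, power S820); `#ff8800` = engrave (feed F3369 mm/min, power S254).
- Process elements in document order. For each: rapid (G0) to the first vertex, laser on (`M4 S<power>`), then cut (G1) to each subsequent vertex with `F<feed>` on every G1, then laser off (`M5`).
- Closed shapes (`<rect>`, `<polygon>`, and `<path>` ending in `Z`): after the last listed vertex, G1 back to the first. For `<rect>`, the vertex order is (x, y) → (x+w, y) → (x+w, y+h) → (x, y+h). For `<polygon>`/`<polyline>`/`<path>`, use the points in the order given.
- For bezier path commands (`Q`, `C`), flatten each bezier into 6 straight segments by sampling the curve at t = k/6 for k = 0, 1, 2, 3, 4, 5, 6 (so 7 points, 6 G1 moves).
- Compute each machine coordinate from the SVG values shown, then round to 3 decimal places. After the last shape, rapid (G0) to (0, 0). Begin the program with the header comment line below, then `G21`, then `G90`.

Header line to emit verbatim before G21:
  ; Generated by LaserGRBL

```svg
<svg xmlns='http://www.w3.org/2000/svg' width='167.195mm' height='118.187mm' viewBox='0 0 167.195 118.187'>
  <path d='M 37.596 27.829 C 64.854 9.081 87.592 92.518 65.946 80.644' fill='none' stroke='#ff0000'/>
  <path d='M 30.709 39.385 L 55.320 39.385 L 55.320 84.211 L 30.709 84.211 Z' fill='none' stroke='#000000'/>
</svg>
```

; Generated by LaserGRBL
G21
G90
G0 X37.596 Y90.358
M4 S820
G1 X50.664 Y92.131 F711
G1 X61.871 Y82.359 F711
G1 X70.110 Y66.528 F711
G1 X74.274 Y50.125 F711
G1 X73.255 Y38.634 F711
G1 X65.946 Y37.543 F711
M5
G0 X30.709 Y78.802
M4 S414
G1 X55.320 Y78.802 F2212
G1 X55.320 Y33.976 F2212
G1 X30.709 Y33.976 F2212
G1 X30.709 Y78.802 F2212
M5
G0 X0.000 Y0.000

Since the viewBox matches the mm dimensions, user units are millimetres directly. The only transform is the Y-flip y_m = 118.187 − y_svg.

Shape 1 is a cubic bezier drawn with `<path>`. Its stroke #ff0000 means cut at S820, F711. After flipping Y the toolpath is (37.596,90.358) → (50.664,92.131) → (61.871,82.359) → (70.110,66.528) → (74.274,50.125) → (73.255,38.634) → (65.946,37.543).

Shape 2 is a rectangle drawn with `<path>`. Its stroke #000000 means score at S414, F2212. After flipping Y the toolpath is (30.709,78.802) → (55.320,78.802) → (55.320,33.976) → (30.709,33.976) → (30.709,78.802), returning to the start.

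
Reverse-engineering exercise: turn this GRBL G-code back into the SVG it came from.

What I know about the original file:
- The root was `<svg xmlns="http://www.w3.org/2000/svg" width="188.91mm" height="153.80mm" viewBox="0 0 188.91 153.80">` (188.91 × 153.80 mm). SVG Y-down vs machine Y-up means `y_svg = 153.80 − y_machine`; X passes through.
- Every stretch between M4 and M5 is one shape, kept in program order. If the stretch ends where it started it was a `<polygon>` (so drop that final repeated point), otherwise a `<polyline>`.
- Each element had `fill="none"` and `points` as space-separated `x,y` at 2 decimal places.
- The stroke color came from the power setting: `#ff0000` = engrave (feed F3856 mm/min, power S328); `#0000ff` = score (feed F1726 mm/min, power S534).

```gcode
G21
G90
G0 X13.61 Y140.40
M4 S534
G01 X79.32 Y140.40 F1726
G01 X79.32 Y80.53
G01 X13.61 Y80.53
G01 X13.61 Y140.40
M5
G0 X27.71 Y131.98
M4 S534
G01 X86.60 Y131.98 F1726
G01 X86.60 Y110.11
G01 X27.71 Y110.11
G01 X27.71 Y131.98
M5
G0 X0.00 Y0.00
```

<svg xmlns="http://www.w3.org/2000/svg" width="188.91mm" height="153.80mm" viewBox="0 0 188.91 153.80">
  <polygon points="13.61,13.40 79.32,13.40 79.32,73.27 13.61,73.27" fill="none" stroke="#0000ff"/>
  <polygon points="27.71,21.82 86.60,21.82 86.60,43.69 27.71,43.69" fill="none" stroke="#0000ff"/>
</svg>

Machine Y-up, SVG Y-down with viewBox height 153.80, so y_svg = 153.80 − y_machine; X carries over. Every run uses S534, so all elements get stroke `#0000ff` (score).

Run 1: The run returns to its start, so emit a `<polygon>` with points (Y-flipped): 13.61,13.40 79.32,13.40 79.32,73.27 13.61,73.27.

Run 2: The run returns to its start, so emit a `<polygon>` with points (Y-flipped): 27.71,21.82 86.60,21.82 86.60,43.69 27.71,43.69.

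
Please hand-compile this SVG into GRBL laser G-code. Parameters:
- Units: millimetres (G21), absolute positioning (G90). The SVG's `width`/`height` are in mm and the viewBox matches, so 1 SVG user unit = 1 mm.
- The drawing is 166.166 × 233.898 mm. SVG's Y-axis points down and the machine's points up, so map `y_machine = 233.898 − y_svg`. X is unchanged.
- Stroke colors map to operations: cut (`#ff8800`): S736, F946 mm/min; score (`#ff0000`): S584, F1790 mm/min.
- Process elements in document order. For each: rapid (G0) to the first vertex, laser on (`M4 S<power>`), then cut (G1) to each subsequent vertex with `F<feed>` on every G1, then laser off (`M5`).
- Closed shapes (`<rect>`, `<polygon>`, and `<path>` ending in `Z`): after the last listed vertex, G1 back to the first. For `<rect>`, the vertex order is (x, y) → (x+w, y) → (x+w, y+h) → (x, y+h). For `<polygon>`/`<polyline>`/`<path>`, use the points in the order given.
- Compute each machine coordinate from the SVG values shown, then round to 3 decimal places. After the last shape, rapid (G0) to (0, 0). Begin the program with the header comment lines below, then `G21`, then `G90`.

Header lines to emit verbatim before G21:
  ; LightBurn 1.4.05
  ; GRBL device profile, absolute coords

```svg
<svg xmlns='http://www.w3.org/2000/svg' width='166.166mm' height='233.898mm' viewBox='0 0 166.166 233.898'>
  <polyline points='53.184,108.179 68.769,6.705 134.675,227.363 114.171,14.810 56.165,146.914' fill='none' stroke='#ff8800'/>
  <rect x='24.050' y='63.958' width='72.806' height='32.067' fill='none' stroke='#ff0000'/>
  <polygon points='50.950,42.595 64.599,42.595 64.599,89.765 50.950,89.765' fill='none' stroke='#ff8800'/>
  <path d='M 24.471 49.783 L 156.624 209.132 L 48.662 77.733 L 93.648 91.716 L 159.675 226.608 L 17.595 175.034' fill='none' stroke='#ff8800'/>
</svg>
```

; LightBurn 1.4.05
; GRBL device profile, absolute coords
G21
G90
G0 X53.184 Y125.719
M4 S736
G1 X68.769 Y227.193 F946
G1 X134.675 Y6.535 F946
G1 X114.171 Y219.088 F946
G1 X56.165 Y86.984 F946
M5
G0 X24.050 Y169.940
M4 S584
G1 X96.856 Y169.940 F1790
G1 X96.856 Y137.873 F1790
G1 X24.050 Y137.873 F1790
G1 X24.050 Y169.940 F1790
M5
G0 X50.950 Y191.303
M4 S736
G1 X64.599 Y191.303 F946
G1 X64.599 Y144.133 F946
G1 X50.950 Y144.133 F946
G1 X50.950 Y191.303 F946
M5
G0 X24.471 Y184.115
M4 S736
G1 X156.624 Y24.766 F946
G1 X48.662 Y156.165 F946
G1 X93.648 Y142.182 F946
G1 X159.675 Y7.290 F946
G1 X17.595 Y58.864 F946
M5
G0 X0.000 Y0.000

viewBox `0 0 166.166 233.898` with mm width/height → 1 unit = 1 mm. Flip: y_m = 233.898 − y_svg.

**Shape 1** — `<polyline>` open polyline, stroke `#ff8800` → cut (S736, F946). Machine vertices: (53.184,125.719) → (68.769,227.193) → (134.675,6.535) → (114.171,219.088) → (56.165,86.984). Open path.

**Shape 2** — `<rect>` rectangle, stroke `#ff0000` → score (S584, F1790). Machine vertices: (24.050,169.940) → (96.856,169.940) → (96.856,137.873) → (24.050,137.873) → (24.050,169.940). Closed: final G1 returns to the first vertex.

**Shape 3** — `<polygon>` rectangle, stroke `#ff8800` → cut (S736, F946). Machine vertices: (50.950,191.303) → (64.599,191.303) → (64.599,144.133) → (50.950,144.133) → (50.950,191.303). Closed: final G1 returns to the first vertex.

**Shape 4** — `<path>` open polyline, stroke `#ff8800` → cut (S736, F946). Machine vertices: (24.471,184.115) → (156.624,24.766) → (48.662,156.165) → (93.648,142.182) → (159.675,7.290) → (17.595,58.864). Open path.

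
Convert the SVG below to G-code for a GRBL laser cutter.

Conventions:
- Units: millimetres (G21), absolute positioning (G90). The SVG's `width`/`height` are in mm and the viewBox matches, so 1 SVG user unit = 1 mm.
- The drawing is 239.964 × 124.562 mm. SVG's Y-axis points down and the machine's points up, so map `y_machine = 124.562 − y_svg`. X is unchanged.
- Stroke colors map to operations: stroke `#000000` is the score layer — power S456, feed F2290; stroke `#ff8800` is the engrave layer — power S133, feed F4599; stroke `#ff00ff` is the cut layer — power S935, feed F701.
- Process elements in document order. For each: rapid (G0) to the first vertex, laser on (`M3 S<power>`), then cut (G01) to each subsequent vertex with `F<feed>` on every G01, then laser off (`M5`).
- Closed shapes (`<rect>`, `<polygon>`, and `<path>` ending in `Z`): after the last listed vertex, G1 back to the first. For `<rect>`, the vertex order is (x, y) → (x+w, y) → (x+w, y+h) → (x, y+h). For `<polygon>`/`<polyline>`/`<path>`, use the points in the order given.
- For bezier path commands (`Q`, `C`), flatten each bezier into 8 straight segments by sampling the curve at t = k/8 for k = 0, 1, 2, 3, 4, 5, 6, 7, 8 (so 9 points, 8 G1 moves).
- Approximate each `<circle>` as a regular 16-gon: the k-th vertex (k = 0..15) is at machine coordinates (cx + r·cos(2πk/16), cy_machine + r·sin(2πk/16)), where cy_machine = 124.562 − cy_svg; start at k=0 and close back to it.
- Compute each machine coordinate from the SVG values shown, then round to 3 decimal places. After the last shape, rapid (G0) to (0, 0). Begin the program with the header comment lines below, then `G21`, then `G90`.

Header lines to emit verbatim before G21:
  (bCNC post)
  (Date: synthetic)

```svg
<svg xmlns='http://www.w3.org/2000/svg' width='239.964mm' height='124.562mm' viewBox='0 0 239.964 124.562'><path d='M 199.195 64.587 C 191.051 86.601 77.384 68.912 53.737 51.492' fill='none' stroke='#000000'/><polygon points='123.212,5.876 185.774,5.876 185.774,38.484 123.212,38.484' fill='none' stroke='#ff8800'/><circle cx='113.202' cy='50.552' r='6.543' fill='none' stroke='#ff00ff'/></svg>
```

(bCNC post)
(Date: synthetic)
G21
G90
G0 X199.195 Y59.975
M3 S456
G01 X191.577 Y53.503 F2290
G01 X176.357 Y50.284 F2290
G01 X155.827 Y49.851 F2290
G01 X132.280 Y51.735 F2290
G01 X108.005 Y55.467 F2290
G01 X85.296 Y60.579 F2290
G01 X66.442 Y66.603 F2290
G01 X53.737 Y73.070 F2290
M5
G0 X123.212 Y118.686
M3 S133
G01 X185.774 Y118.686 F4599
G01 X185.774 Y86.078 F4599
G01 X123.212 Y86.078 F4599
G01 X123.212 Y118.686 F4599
M5
G0 X119.745 Y74.010
M3 S935
G01 X119.247 Y76.514 F701
G01 X117.829 Y78.637 F701
G01 X115.706 Y80.055 F701
G01 X113.202 Y80.553 F701
G01 X110.698 Y80.055 F701
G01 X108.575 Y78.637 F701
G01 X107.157 Y76.514 F701
G01 X106.659 Y74.010 F701
G01 X107.157 Y71.506 F701
G01 X108.575 Y69.383 F701
G01 X110.698 Y67.965 F701
G01 X113.202 Y67.467 F701
G01 X115.706 Y67.965 F701
G01 X117.829 Y69.383 F701
G01 X119.247 Y71.506 F701
G01 X119.745 Y74.010 F701
M5
G0 X0.000 Y0.000

Since the viewBox matches the mm dimensions, user units are millimetres directly. The only transform is the Y-flip y_m = 124.562 − y_svg.

Shape 1 is a cubic bezier drawn with `<path>`. Its stroke #000000 means score at S456, F2290. After flipping Y the toolpath is (199.195,59.975) → (191.577,53.503) → (176.357,50.284) → (155.827,49.851) → (132.280,51.735) → (108.005,55.467) → (85.296,60.579) → (66.442,66.603) → (53.737,73.070).

Shape 2 is a rectangle drawn with `<polygon>`. Its stroke #ff8800 means engrave at S133, F4599. After flipping Y the toolpath is (123.212,118.686) → (185.774,118.686) → (185.774,86.078) → (123.212,86.078) → (123.212,118.686), returning to the start.

Shape 3 is a circle drawn with `<circle>`. Its stroke #ff00ff means cut at S935, F701. After flipping Y the toolpath is (119.745,74.010) → (119.247,76.514) → (117.829,78.637) → (115.706,80.055) → (113.202,80.553) → (110.698,80.055) → (108.575,78.637) → (107.157,76.514) → (106.659,74.010) → (107.157,71.506) → (108.575,69.383) → (110.698,67.965) → (113.202,67.467) → (115.706,67.965) → (117.829,69.383) → (119.247,71.506) → (119.745,74.010), returning to the start.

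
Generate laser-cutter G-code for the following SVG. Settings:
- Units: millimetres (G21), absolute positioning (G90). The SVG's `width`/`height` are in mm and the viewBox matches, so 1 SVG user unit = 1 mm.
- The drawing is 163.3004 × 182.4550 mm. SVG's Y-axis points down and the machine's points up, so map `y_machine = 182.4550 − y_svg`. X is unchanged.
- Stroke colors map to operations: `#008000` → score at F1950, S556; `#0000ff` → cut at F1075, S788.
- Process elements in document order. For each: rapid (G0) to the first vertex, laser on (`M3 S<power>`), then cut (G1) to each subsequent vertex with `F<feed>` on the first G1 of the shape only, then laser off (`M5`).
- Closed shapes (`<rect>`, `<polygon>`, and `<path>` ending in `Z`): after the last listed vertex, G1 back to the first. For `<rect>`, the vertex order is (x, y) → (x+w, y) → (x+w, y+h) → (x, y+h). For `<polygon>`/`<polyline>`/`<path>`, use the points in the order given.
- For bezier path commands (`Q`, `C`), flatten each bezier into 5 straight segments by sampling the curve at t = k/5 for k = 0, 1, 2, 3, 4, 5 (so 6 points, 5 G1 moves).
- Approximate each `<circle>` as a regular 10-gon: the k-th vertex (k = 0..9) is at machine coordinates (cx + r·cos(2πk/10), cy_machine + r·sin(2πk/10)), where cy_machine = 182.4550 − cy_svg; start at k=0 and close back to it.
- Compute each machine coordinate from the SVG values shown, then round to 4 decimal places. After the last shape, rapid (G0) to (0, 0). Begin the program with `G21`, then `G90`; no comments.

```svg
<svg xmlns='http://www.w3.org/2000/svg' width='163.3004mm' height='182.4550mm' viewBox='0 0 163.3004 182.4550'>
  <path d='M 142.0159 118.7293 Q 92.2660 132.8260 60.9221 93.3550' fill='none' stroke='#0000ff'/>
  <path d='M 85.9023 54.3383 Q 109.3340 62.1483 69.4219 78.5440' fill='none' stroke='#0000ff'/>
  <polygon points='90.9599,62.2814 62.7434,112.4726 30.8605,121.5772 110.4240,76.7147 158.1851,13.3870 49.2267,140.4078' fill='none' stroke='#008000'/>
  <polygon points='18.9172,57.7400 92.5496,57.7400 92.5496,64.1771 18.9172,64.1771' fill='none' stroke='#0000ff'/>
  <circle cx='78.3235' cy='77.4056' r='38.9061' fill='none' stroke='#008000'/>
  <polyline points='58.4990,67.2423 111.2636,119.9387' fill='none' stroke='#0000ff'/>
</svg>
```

1 u = 1 mm; y_m = 182.4550 − y.

[1] `<path>` quadratic bezier, #0000ff→cut S788 F1075: (142.0159,63.7257) → (122.8522,60.2297) → (105.1609,61.0192) → (88.9422,66.0940) → (74.1959,75.4543) → (60.9221,89.1000)

[2] `<path>` quadratic bezier, #0000ff→cut S788 F1075: (85.9023,128.1167) → (92.7412,124.6493) → (94.5127,120.4950) → (91.2166,115.6538) → (82.8530,110.1259) → (69.4219,103.9110)

[3] `<polygon>` closed polygon, #008000→score S556 F1950: (90.9599,120.1736) → (62.7434,69.9824) → (30.8605,60.8778) → (110.4240,105.7403) → (158.1851,169.0680) → (49.2267,42.0472) → (90.9599,120.1736) (closed)

[4] `<polygon>` rectangle, #0000ff→cut S788 F1075: (18.9172,124.7150) → (92.5496,124.7150) → (92.5496,118.2779) → (18.9172,118.2779) → (18.9172,124.7150) (closed)

[5] `<circle>` circle, #008000→score S556 F1950: (117.2296,105.0494) → (109.7992,127.9178) → (90.3461,142.0513) → (66.3009,142.0513) → (46.8478,127.9178) → (39.4174,105.0494) → (46.8478,82.1810) → (66.3009,68.0475) → (90.3461,68.0475) → (109.7992,82.1810) → (117.2296,105.0494) (closed)

[6] `<polyline>` line segment, #0000ff→cut S788 F1075: (58.4990,115.2127) → (111.2636,62.5163)

G21
G90
G0 X142.0159 Y63.7257
M3 S788
G1 X122.8522 Y60.2297 F1075
G1 X105.1609 Y61.0192
G1 X88.9422 Y66.0940
G1 X74.1959 Y75.4543
G1 X60.9221 Y89.1000
M5
G0 X85.9023 Y128.1167
M3 S788
G1 X92.7412 Y124.6493 F1075
G1 X94.5127 Y120.4950
G1 X91.2166 Y115.6538
G1 X82.8530 Y110.1259
G1 X69.4219 Y103.9110
M5
G0 X90.9599 Y120.1736
M3 S556
G1 X62.7434 Y69.9824 F1950
G1 X30.8605 Y60.8778
G1 X110.4240 Y105.7403
G1 X158.1851 Y169.0680
G1 X49.2267 Y42.0472
G1 X90.9599 Y120.1736
M5
G0 X18.9172 Y124.7150
M3 S788
G1 X92.5496 Y124.7150 F1075
G1 X92.5496 Y118.2779
G1 X18.9172 Y118.2779
G1 X18.9172 Y124.7150
M5
G0 X117.2296 Y105.0494
M3 S556
G1 X109.7992 Y127.9178 F1950
G1 X90.3461 Y142.0513
G1 X66.3009 Y142.0513
G1 X46.8478 Y127.9178
G1 X39.4174 Y105.0494
G1 X46.8478 Y82.1810
G1 X66.3009 Y68.0475
G1 X90.3461 Y68.0475
G1 X109.7992 Y82.1810
G1 X117.2296 Y105.0494
M5
G0 X58.4990 Y115.2127
M3 S788
G1 X111.2636 Y62.5163 F1075
M5
G0 X0.0000 Y0.0000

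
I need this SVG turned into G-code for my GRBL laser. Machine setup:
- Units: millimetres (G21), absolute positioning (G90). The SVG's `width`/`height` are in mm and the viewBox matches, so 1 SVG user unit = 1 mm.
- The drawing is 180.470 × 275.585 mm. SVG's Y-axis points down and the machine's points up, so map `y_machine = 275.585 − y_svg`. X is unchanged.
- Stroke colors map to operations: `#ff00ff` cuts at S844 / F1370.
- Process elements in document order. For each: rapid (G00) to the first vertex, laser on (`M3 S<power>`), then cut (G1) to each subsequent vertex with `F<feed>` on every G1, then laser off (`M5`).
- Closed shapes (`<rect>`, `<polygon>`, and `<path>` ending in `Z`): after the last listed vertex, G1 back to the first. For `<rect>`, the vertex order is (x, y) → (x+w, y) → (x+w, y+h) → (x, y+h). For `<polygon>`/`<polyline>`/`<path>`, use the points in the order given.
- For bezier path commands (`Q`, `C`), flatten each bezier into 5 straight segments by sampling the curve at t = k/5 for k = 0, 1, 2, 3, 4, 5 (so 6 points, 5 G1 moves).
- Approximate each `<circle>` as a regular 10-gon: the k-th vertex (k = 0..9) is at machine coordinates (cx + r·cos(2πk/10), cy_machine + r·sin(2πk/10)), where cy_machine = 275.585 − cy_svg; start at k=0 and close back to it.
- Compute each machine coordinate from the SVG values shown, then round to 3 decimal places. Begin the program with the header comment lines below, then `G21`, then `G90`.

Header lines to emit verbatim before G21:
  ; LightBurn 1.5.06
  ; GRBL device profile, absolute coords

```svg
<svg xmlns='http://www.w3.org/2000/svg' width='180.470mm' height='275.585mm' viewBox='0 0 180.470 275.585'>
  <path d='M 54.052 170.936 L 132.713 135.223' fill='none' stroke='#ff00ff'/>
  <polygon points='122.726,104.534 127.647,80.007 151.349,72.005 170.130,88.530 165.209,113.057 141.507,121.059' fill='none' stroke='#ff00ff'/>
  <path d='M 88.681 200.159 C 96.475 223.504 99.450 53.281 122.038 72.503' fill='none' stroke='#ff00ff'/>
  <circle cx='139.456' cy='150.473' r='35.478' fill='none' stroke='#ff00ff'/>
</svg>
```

; LightBurn 1.5.06
; GRBL device profile, absolute coords
G21
G90
G00 X54.052 Y104.649
M3 S844
G1 X132.713 Y140.362 F1370
M5
G00 X122.726 Y171.051
M3 S844
G1 X127.647 Y195.578 F1370
G1 X151.349 Y203.580 F1370
G1 X170.130 Y187.055 F1370
G1 X165.209 Y162.528 F1370
G1 X141.507 Y154.526 F1370
G1 X122.726 Y171.051 F1370
M5
G00 X88.681 Y75.426
M3 S844
G1 X92.975 Y81.583 F1370
G1 X97.284 Y115.812 F1370
G1 X102.783 Y159.728 F1370
G1 X110.643 Y194.946 F1370
G1 X122.038 Y203.082 F1370
M5
G00 X174.934 Y125.112
M3 S844
G1 X168.158 Y145.965 F1370
G1 X150.419 Y158.854 F1370
G1 X128.493 Y158.854 F1370
G1 X110.754 Y145.965 F1370
G1 X103.978 Y125.112 F1370
G1 X110.754 Y104.259 F1370
G1 X128.493 Y91.370 F1370
G1 X150.419 Y91.370 F1370
G1 X168.158 Y104.259 F1370
G1 X174.934 Y125.112 F1370
M5

Since the viewBox matches the mm dimensions, user units are millimetres directly. The only transform is the Y-flip y_m = 275.585 − y_svg.

Shape 1 is a line segment drawn with `<path>`. Its stroke #ff00ff means cut at S844, F1370. After flipping Y the toolpath is (54.052,104.649) → (132.713,140.362).

Shape 2 is a regular polygon drawn with `<polygon>`. Its stroke #ff00ff means cut at S844, F1370. After flipping Y the toolpath is (122.726,171.051) → (127.647,195.578) → (151.349,203.580) → (170.130,187.055) → (165.209,162.528) → (141.507,154.526) → (122.726,171.051), returning to the start.

Shape 3 is a cubic bezier drawn with `<path>`. Its stroke #ff00ff means cut at S844, F1370. After flipping Y the toolpath is (88.681,75.426) → (92.975,81.583) → (97.284,115.812) → (102.783,159.728) → (110.643,194.946) → (122.038,203.082).

Shape 4 is a circle drawn with `<circle>`. Its stroke #ff00ff means cut at S844, F1370. After flipping Y the toolpath is (174.934,125.112) → (168.158,145.965) → (150.419,158.854) → (128.493,158.854) → (110.754,145.965) → (103.978,125.112) → (110.754,104.259) → (128.493,91.370) → (150.419,91.370) → (168.158,104.259) → (174.934,125.112), returning to the start.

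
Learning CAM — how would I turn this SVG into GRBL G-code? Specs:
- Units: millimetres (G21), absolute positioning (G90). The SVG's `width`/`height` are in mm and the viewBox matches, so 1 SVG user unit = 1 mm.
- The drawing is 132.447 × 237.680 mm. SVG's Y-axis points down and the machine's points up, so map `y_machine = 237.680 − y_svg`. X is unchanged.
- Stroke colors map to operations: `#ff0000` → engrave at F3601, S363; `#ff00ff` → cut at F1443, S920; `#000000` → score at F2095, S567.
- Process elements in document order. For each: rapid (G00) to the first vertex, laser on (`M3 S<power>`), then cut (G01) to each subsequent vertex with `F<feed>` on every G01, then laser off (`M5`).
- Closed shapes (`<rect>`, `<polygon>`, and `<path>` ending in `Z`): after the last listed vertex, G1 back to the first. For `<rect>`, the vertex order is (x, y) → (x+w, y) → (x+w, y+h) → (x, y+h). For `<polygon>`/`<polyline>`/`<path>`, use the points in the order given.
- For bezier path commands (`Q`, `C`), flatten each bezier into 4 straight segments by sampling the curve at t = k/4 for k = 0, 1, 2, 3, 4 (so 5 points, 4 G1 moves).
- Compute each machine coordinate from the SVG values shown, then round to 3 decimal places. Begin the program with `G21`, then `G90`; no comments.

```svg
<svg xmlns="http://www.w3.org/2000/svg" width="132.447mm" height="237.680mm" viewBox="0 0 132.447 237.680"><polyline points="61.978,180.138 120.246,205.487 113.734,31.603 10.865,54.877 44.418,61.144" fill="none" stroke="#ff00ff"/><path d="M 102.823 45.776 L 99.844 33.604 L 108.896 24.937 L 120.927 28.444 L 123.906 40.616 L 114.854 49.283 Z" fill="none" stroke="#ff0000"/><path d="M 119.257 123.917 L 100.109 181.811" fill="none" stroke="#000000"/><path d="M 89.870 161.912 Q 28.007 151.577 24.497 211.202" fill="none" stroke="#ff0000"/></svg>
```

viewBox `0 0 132.447 237.680` with mm width/height → 1 unit = 1 mm. Flip: y_m = 237.680 − y_svg.

**Shape 1** — `<polyline>` open polyline, stroke `#ff00ff` → cut (S920, F1443). Machine vertices: (61.978,57.542) → (120.246,32.193) → (113.734,206.077) → (10.865,182.803) → (44.418,176.536). Open path.

**Shape 2** — `<path>` regular polygon, stroke `#ff0000` → engrave (S363, F3601). Machine vertices: (102.823,191.904) → (99.844,204.076) → (108.896,212.743) → (120.927,209.236) → (123.906,197.064) → (114.854,188.397) → (102.823,191.904). Closed: final G1 returns to the first vertex.

**Shape 3** — `<path>` line segment, stroke `#000000` → score (S567, F2095). Machine vertices: (119.257,113.763) → (100.109,55.869). Open path.

**Shape 4** — `<path>` quadratic bezier, stroke `#ff0000` → engrave (S363, F3601). Control points (SVG): P0=(89.870,161.912), P1=(28.007,151.577), P2=(24.497,211.202); sampled at t=k/4. Machine vertices: (89.870,75.768) → (62.586,76.563) → (42.595,68.613) → (29.899,51.918) → (24.497,26.478). Open path.

G21
G90
G00 X61.978 Y57.542
M3 S920
G01 X120.246 Y32.193 F1443
G01 X113.734 Y206.077 F1443
G01 X10.865 Y182.803 F1443
G01 X44.418 Y176.536 F1443
M5
G00 X102.823 Y191.904
M3 S363
G01 X99.844 Y204.076 F3601
G01 X108.896 Y212.743 F3601
G01 X120.927 Y209.236 F3601
G01 X123.906 Y197.064 F3601
G01 X114.854 Y188.397 F3601
G01 X102.823 Y191.904 F3601
M5
G00 X119.257 Y113.763
M3 S567
G01 X100.109 Y55.869 F2095
M5
G00 X89.870 Y75.768
M3 S363
G01 X62.586 Y76.563 F3601
G01 X42.595 Y68.613 F3601
G01 X29.899 Y51.918 F3601
G01 X24.497 Y26.478 F3601
M5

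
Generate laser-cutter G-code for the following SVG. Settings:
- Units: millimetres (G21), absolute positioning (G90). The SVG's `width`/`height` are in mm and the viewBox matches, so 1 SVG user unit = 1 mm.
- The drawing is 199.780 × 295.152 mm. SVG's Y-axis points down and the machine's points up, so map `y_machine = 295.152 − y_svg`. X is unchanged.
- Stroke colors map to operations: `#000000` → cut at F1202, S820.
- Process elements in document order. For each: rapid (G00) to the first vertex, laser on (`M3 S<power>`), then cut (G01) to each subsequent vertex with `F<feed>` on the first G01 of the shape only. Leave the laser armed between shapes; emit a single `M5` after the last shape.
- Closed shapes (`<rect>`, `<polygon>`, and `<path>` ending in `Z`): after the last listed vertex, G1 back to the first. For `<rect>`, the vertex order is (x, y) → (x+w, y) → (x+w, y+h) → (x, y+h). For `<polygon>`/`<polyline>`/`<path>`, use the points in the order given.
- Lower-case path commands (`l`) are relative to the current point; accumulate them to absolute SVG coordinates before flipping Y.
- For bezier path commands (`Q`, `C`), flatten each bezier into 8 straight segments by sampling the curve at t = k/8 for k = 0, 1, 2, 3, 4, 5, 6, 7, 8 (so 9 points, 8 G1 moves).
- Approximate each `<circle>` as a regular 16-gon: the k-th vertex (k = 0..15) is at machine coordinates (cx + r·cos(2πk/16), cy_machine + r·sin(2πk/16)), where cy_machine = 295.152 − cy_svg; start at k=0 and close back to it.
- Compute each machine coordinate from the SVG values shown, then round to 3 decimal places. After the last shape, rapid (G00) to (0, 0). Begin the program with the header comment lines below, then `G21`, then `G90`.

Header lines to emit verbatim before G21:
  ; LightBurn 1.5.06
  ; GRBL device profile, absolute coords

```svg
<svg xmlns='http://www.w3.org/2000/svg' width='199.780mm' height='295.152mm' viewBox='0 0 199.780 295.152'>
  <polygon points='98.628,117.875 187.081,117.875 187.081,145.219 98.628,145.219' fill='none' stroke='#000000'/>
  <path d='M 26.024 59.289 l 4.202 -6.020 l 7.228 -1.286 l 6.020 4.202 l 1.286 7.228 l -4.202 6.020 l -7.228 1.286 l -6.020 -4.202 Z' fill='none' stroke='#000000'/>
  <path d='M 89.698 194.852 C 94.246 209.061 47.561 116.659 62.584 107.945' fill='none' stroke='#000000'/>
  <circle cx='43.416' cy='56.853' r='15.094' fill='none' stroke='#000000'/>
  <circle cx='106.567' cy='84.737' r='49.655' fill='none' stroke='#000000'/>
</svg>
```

; LightBurn 1.5.06
; GRBL device profile, absolute coords
G21
G90
G00 X98.628 Y177.277
M3 S820
G01 X187.081 Y177.277 F1202
G01 X187.081 Y149.933
G01 X98.628 Y149.933
G01 X98.628 Y177.277
G00 X26.024 Y235.863
M3 S820
G01 X30.226 Y241.883 F1202
G01 X37.454 Y243.169
G01 X43.474 Y238.967
G01 X44.760 Y231.739
G01 X40.558 Y225.719
G01 X33.330 Y224.433
G01 X27.310 Y228.635
G01 X26.024 Y235.863
G00 X89.698 Y100.300
M3 S820
G01 X89.223 Y99.597 F1202
G01 X85.268 Y106.659
G01 X79.156 Y119.256
G01 X72.213 Y135.157
G01 X65.760 Y152.133
G01 X61.122 Y167.953
G01 X59.622 Y180.388
G01 X62.584 Y187.207
G00 X58.510 Y238.299
M3 S820
G01 X57.361 Y244.075 F1202
G01 X54.089 Y248.972
G01 X49.192 Y252.244
G01 X43.416 Y253.393
G01 X37.640 Y252.244
G01 X32.743 Y248.972
G01 X29.471 Y244.075
G01 X28.322 Y238.299
G01 X29.471 Y232.523
G01 X32.743 Y227.626
G01 X37.640 Y224.354
G01 X43.416 Y223.205
G01 X49.192 Y224.354
G01 X54.089 Y227.626
G01 X57.361 Y232.523
G01 X58.510 Y238.299
G00 X156.222 Y210.415
M3 S820
G01 X152.442 Y229.417 F1202
G01 X141.678 Y245.526
G01 X125.569 Y256.290
G01 X106.567 Y260.070
G01 X87.565 Y256.290
G01 X71.456 Y245.526
G01 X60.692 Y229.417
G01 X56.912 Y210.415
G01 X60.692 Y191.413
G01 X71.456 Y175.304
G01 X87.565 Y164.540
G01 X106.567 Y160.760
G01 X125.569 Y164.540
G01 X141.678 Y175.304
G01 X152.442 Y191.413
G01 X156.222 Y210.415
M5
G00 X0.000 Y0.000

1 u = 1 mm; y_m = 295.152 − y.

[1] `<polygon>` rectangle, #000000→cut S820 F1202: (98.628,177.277) → (187.081,177.277) → (187.081,149.933) → (98.628,149.933) → (98.628,177.277) (closed)

[2] `<path>` regular polygon, #000000→cut S820 F1202: (26.024,235.863) → (30.226,241.883) → (37.454,243.169) → (43.474,238.967) → (44.760,231.739) → (40.558,225.719) → (33.330,224.433) → (27.310,228.635) → (26.024,235.863) (closed)

[3] `<path>` cubic bezier, #000000→cut S820 F1202: (89.698,100.300) → (89.223,99.597) → (85.268,106.659) → (79.156,119.256) → (72.213,135.157) → (65.760,152.133) → (61.122,167.953) → (59.622,180.388) → (62.584,187.207)

[4] `<circle>` circle, #000000→cut S820 F1202: (58.510,238.299) → (57.361,244.075) → (54.089,248.972) → (49.192,252.244) → (43.416,253.393) → (37.640,252.244) → (32.743,248.972) → (29.471,244.075) → (28.322,238.299) → (29.471,232.523) → (32.743,227.626) → (37.640,224.354) → (43.416,223.205) → (49.192,224.354) → (54.089,227.626) → (57.361,232.523) → (58.510,238.299) (closed)

[5] `<circle>` circle, #000000→cut S820 F1202: (156.222,210.415) → (152.442,229.417) → (141.678,245.526) → (125.569,256.290) → (106.567,260.070) → (87.565,256.290) → (71.456,245.526) → (60.692,229.417) → (56.912,210.415) → (60.692,191.413) → (71.456,175.304) → (87.565,164.540) → (106.567,160.760) → (125.569,164.540) → (141.678,175.304) → (152.442,191.413) → (156.222,210.415) (closed)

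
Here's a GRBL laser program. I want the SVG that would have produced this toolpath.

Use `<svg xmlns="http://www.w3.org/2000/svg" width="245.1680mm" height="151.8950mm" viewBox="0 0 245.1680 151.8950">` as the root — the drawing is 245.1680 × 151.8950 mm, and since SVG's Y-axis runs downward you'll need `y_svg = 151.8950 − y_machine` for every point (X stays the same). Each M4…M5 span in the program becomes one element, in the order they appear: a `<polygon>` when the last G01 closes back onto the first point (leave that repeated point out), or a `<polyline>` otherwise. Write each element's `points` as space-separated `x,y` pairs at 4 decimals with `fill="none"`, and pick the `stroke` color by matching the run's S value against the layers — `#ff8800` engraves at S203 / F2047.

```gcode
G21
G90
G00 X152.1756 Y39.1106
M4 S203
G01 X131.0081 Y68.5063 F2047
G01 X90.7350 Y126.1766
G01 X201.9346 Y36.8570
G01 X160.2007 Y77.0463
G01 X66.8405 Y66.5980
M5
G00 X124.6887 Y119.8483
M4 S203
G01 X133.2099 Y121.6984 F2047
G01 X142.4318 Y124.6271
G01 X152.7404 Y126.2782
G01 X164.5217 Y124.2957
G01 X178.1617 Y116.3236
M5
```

Each laser-on run becomes one SVG element. Flip Y back into SVG space with y_svg = 151.8950 − y_machine. Every run uses S203, so all elements get stroke `#ff8800` (engrave).

Run 1: The run is open, so emit a `<polyline>` with points (Y-flipped): 152.1756,112.7844 131.0081,83.3887 90.7350,25.7184 201.9346,115.0380 160.2007,74.8487 66.8405,85.2970.

Run 2: The run is open, so emit a `<polyline>` with points (Y-flipped): 124.6887,32.0467 133.2099,30.1966 142.4318,27.2679 152.7404,25.6168 164.5217,27.5993 178.1617,35.5714.

<svg xmlns="http://www.w3.org/2000/svg" width="245.1680mm" height="151.8950mm" viewBox="0 0 245.1680 151.8950">
  <polyline points="152.1756,112.7844 131.0081,83.3887 90.7350,25.7184 201.9346,115.0380 160.2007,74.8487 66.8405,85.2970" fill="none" stroke="#ff8800"/>
  <polyline points="124.6887,32.0467 133.2099,30.1966 142.4318,27.2679 152.7404,25.6168 164.5217,27.5993 178.1617,35.5714" fill="none" stroke="#ff8800"/>
</svg>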